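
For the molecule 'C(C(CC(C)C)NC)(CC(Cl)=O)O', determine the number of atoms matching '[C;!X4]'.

1

The query [C;!X4] means: aliphatic carbon that does not have four total connections.
Check the 13 heavy atoms by environment: 8× C (X4) → no; 1× N (X3) → no; 1× O (X2) → no; 1× C (X3) → match; 1× O (X1) → no; 1× Cl (X1) → no.
That gives 1 matching atom.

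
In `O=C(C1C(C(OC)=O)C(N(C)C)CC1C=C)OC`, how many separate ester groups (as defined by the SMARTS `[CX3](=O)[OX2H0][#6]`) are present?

[CX3](=O)[OX2H0][#6] is the SMARTS for an ester: a carbonyl carbon bonded to an oxygen that is itself bonded to carbon (no H on that O).
The molecule carries 2 separate instances of a methyl-ester group (-C(=O)OCH3) meeting every constraint; each maps to a distinct set of atoms, giving 2 matches.

2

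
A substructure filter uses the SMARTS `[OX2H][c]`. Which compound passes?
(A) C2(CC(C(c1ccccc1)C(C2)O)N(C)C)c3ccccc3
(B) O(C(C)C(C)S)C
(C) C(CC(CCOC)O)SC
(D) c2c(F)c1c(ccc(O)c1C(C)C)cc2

D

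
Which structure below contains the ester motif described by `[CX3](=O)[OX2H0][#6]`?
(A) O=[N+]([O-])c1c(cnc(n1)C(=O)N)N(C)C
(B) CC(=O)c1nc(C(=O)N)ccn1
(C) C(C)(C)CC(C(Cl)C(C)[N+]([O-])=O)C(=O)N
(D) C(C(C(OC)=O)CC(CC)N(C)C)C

D

[CX3](=O)[OX2H0][#6] describes a carbonyl carbon bonded to an oxygen that is itself bonded to carbon (no H on that O) (an ester).
(A) has a primary amide (-C(=O)NH2) but the carbonyl is bonded to N, not to an O-C linkage.
(B) has a primary amide (-C(=O)NH2) but the carbonyl is bonded to N, not to an O-C linkage.
(C) has a primary amide (-C(=O)NH2) but the carbonyl is bonded to N, not to an O-C linkage.
(D) contains a methyl-ester group (-C(=O)OCH3), which satisfies every atom and bond constraint.
So the answer is (D).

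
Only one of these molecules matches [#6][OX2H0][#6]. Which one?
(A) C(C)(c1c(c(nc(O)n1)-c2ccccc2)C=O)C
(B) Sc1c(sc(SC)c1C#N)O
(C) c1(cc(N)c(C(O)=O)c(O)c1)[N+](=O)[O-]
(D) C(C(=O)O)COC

D

[#6][OX2H0][#6] describes an aliphatic oxygen bridging two carbons with no H on the oxygen (an ether).
(A) has a hydroxyl group (-OH) but the oxygen has H1, not H0 bridging two carbons.
(B) has a hydroxyl group (-OH) but the oxygen has H1, not H0 bridging two carbons.
(C) has a carboxylic acid group (-C(=O)OH) but the -OH oxygen has H1; the =O is OX1, not OX2.
(D) contains a methoxy ether (-OCH3), which satisfies every atom and bond constraint.
So the answer is (D).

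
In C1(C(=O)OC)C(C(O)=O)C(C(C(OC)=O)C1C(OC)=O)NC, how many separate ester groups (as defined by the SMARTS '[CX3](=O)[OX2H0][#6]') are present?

[CX3](=O)[OX2H0][#6] is the SMARTS for an ester: a carbonyl carbon bonded to an oxygen that is itself bonded to carbon (no H on that O).
The molecule carries 3 separate instances of a methyl-ester group (-C(=O)OCH3) meeting every constraint; each maps to a distinct set of atoms, giving 3 matches.

3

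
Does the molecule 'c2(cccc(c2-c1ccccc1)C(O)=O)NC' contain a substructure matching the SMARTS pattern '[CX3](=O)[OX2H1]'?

Yes

The pattern [CX3](=O)[OX2H1] describes an sp2 carbon double-bonded to O and single-bonded to an -OH oxygen — a carboxylic acid.
The molecule carries a carboxylic acid group (-C(=O)OH), whose atoms satisfy every constraint of the query, so the pattern matches.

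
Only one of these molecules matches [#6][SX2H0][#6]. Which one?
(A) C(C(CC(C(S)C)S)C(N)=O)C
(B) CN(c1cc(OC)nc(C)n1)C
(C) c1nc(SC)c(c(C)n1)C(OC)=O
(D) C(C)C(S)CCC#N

[#6][SX2H0][#6] describes an aliphatic sulfur bridging two carbons with no H on the sulfur (a thioether).
(A) has a thiol (-SH) but the sulfur has H1, not H0 bridging two carbons.
(B) has a methoxy ether (-OCH3) but the bridging atom is O, not S.
(C) contains a methylthio ether (-SCH3), which satisfies every atom and bond constraint.
(D) has a thiol (-SH) but the sulfur has H1, not H0 bridging two carbons.
So the answer is (C).

C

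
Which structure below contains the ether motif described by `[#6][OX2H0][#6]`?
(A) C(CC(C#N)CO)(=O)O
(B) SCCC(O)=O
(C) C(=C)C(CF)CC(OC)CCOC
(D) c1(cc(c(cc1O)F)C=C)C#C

C

[#6][OX2H0][#6] describes an aliphatic oxygen bridging two carbons with no H on the oxygen (an ether).
(A) has a carboxylic acid group (-C(=O)OH) but the -OH oxygen has H1; the =O is OX1, not OX2.
(B) has a carboxylic acid group (-C(=O)OH) but the -OH oxygen has H1; the =O is OX1, not OX2.
(C) contains a methoxy ether (-OCH3), which satisfies every atom and bond constraint.
(D) has a hydroxyl group (-OH) but the oxygen has H1, not H0 bridging two carbons.
So the answer is (C).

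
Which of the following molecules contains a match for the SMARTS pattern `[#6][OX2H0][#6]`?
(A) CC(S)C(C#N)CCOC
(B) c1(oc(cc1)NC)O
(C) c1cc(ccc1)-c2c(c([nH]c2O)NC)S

A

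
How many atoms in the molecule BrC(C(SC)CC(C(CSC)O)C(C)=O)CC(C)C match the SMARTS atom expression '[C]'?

14

Check the 19 heavy atoms by environment: 14× C → match; 2× O → no; 2× S → no; 1× Br → no.
That gives 14 matching atoms.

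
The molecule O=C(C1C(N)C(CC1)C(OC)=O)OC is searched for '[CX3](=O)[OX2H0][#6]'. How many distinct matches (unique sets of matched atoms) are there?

2

[CX3](=O)[OX2H0][#6] is the SMARTS for an ester: a carbonyl carbon bonded to an oxygen that is itself bonded to carbon (no H on that O).
The molecule carries 2 separate instances of a methyl-ester group (-C(=O)OCH3) meeting every constraint; each maps to a distinct set of atoms, giving 2 matches.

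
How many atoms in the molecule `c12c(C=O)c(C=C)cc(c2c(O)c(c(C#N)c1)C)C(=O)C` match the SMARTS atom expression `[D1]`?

The query [D1] means: atom with exactly one heavy-atom neighbour (degree 1).
Check the 21 heavy atoms by environment: 8× c (aromatic, D3) → no; 2× c (aromatic, D2) → no; 3× C (D2) → no; 3× C (D1) → match; 1× N (D1) → match; 3× O (D1) → match; 1× C (D3) → no.
Summing the matching environments: 3 + 1 + 3 = 7 matching atoms.

7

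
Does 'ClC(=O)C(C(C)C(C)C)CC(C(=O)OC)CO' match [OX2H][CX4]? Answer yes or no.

The pattern [OX2H][CX4] describes a hydroxyl oxygen bound to an sp3 (X4) carbon — an aliphatic alcohol.
The molecule carries a hydroxyl group (-OH), whose atoms satisfy every constraint of the query, so the pattern matches.

Yes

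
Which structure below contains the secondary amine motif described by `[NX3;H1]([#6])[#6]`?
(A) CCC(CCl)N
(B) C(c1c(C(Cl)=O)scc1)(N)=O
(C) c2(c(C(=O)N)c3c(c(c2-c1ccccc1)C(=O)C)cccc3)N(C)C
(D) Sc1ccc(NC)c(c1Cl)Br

D

[NX3;H1]([#6])[#6] describes a trivalent nitrogen with one H, bonded to two carbons (a secondary amine).
(A) has a primary amino group (-NH2) but the nitrogen has H2 and only one carbon neighbour.
(B) has a primary amide (-C(=O)NH2) but the -C(=O)NH2 nitrogen has H2, not H1.
(C) has a primary amide (-C(=O)NH2) but the -C(=O)NH2 nitrogen has H2, not H1.
(D) contains an N-methylamino group (-NHCH3), which satisfies every atom and bond constraint.
So the answer is (D).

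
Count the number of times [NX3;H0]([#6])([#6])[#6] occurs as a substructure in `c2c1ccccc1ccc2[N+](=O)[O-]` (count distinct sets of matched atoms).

0

[NX3;H0]([#6])([#6])[#6] is the SMARTS for a tertiary amine: a trivalent nitrogen with no H, bonded to three carbons.
No fragment in the molecule satisfies every constraint, giving 0 matches.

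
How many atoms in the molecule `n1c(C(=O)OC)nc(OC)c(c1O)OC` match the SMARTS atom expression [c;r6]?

4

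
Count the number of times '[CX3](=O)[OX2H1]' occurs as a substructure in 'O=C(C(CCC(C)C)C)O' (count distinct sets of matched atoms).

1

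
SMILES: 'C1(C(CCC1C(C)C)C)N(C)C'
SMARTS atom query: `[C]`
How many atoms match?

The query [C] means: uppercase C matches aliphatic (non-aromatic) carbon only.
Check the 12 heavy atoms by environment: 11× C → match; 1× N → no.
That gives 11 matching atoms.

11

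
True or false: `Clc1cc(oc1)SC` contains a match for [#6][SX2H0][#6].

True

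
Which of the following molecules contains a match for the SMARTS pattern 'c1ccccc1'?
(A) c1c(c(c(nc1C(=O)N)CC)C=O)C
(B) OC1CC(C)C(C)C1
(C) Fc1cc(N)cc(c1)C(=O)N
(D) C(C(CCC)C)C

C

c1ccccc1 describes six aromatic carbons in a ring (a benzene ring).
(A) has a methyl group (-CH3) but no six-membered all-carbon aromatic ring is present.
(B) has a methyl group (-CH3) but no six-membered all-carbon aromatic ring is present.
(C) contains the required atom environment, so the pattern matches.
(D) has a methyl group (-CH3) but no six-membered all-carbon aromatic ring is present.
So the answer is (C).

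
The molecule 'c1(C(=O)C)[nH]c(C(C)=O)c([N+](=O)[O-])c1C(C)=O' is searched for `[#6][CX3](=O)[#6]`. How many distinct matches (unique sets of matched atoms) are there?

3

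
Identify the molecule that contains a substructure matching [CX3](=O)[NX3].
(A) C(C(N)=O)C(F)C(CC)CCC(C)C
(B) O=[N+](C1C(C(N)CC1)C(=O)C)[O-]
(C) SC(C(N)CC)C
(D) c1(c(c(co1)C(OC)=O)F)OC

[CX3](=O)[NX3] describes a carbonyl carbon bonded to a trivalent nitrogen (an amide).
(A) contains a primary amide (-C(=O)NH2), which satisfies every atom and bond constraint.
(B) has a primary amino group (-NH2) but the -NH2 is not attached to a carbonyl carbon.
(C) has a primary amino group (-NH2) but the -NH2 is not attached to a carbonyl carbon.
(D) has a methyl-ester group (-C(=O)OCH3) but the carbonyl is bonded to O, not to an NX3 nitrogen.
So the answer is (A).

A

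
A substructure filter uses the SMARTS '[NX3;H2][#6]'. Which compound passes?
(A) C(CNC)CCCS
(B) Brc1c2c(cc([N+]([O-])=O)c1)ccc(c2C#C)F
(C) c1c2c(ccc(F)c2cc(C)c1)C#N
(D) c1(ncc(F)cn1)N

[NX3;H2][#6] describes a trivalent nitrogen with two H attached to carbon (a primary amine).
(A) has an N-methylamino group (-NHCH3) but the nitrogen bears two carbons and only one H (H1), not H2.
(B) has a nitro group (-[N+](=O)[O-]) but the nitrogen is [N+] with no H, not NX3H2.
(C) has a nitrile (-C#N) but the nitrogen is NX1 (triple-bonded), not NX3 with two H.
(D) contains a primary amino group (-NH2), which satisfies every atom and bond constraint.
So the answer is (D).

D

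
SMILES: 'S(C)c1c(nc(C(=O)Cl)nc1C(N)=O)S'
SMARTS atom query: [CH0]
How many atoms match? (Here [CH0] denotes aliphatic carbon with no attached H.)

2

Check the 15 heavy atoms by environment: 2× n (aromatic, H0) → no; 4× c (aromatic, H0) → no; 1× S (H0) → no; 1× C (H3) → no; 1× S (H1) → no; 2× C (H0) → match; 2× O (H0) → no; 1× Cl (H0) → no; 1× N (H2) → no.
That gives 2 matching atoms.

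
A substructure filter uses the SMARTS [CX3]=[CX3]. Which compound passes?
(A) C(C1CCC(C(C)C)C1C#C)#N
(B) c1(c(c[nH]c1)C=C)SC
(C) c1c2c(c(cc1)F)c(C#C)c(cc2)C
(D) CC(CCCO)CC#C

[CX3]=[CX3] describes a non-aromatic C=C double bond between two sp2 carbons (an alkene).
(A) has an ethynyl group (-C#CH) but the C-C bond is a triple bond, not a double bond.
(B) contains a vinyl group (-CH=CH2), which satisfies every atom and bond constraint.
(C) has an ethynyl group (-C#CH) but the C-C bond is a triple bond, not a double bond.
(D) has an ethynyl group (-C#CH) but the C-C bond is a triple bond, not a double bond.
So the answer is (B).

B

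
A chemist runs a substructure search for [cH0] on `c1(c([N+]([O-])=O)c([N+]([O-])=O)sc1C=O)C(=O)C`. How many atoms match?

4

The query [cH0] means: aromatic carbon with no attached hydrogen (substituted or ring-fusion).
Check the 16 heavy atoms by environment: 1× s (aromatic, H0) → no; 4× c (aromatic, H0) → match; 2× N (charge +1, H0) → no; 2× O (charge -1, H0) → no; 4× O (H0) → no; 1× C (H1) → no; 1× C (H0) → no; 1× C (H3) → no.
That gives 4 matching atoms.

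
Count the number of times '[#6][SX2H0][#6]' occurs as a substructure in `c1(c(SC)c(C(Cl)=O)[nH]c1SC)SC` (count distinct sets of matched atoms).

[#6][SX2H0][#6] is the SMARTS for a thioether: an aliphatic sulfur bridging two carbons with no H on the sulfur.
The molecule carries 3 separate instances of a methylthio ether (-SCH3) meeting every constraint; each maps to a distinct set of atoms, giving 3 matches.

3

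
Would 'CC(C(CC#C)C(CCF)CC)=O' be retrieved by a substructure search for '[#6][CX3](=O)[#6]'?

Yes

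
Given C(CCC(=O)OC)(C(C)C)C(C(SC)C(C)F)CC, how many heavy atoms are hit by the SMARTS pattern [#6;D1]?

6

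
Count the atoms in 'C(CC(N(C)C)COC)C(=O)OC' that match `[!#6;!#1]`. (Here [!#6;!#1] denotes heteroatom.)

The query [!#6;!#1] means: not carbon and not hydrogen — any heteroatom.
Check the 13 heavy atoms by environment: 9× C → no; 3× O → match; 1× N → match.
Summing the matching environments: 3 + 1 = 4 matching atoms.

4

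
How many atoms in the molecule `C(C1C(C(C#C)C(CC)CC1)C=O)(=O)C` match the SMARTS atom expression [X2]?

2

The query [X2] means: any atom with exactly two total connections (bonds + H).
Check the 15 heavy atoms by environment: 9× C (X4) → no; 2× C (X3) → no; 2× O (X1) → no; 2× C (X2) → match.
That gives 2 matching atoms.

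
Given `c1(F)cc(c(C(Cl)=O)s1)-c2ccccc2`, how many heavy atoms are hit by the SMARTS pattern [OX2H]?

0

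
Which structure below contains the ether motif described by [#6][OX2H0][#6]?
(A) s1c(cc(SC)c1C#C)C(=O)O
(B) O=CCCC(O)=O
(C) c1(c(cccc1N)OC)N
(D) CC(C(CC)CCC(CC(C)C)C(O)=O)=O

C

[#6][OX2H0][#6] describes an aliphatic oxygen bridging two carbons with no H on the oxygen (an ether).
(A) has a carboxylic acid group (-C(=O)OH) but the -OH oxygen has H1; the =O is OX1, not OX2.
(B) has a carboxylic acid group (-C(=O)OH) but the -OH oxygen has H1; the =O is OX1, not OX2.
(C) contains a methoxy ether (-OCH3), which satisfies every atom and bond constraint.
(D) has a carboxylic acid group (-C(=O)OH) but the -OH oxygen has H1; the =O is OX1, not OX2.
So the answer is (C).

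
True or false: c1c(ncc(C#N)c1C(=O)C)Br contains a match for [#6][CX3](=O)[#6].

True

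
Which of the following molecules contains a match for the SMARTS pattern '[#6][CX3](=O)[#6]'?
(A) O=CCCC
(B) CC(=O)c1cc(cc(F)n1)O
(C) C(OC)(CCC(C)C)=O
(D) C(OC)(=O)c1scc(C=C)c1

[#6][CX3](=O)[#6] describes a carbonyl carbon (no H) flanked by two carbons (a ketone).
(A) has an aldehyde (-CHO) but the carbonyl carbon has H1, so it is not flanked by two carbons.
(B) contains an acetyl/ketone group (-C(=O)CH3), which satisfies every atom and bond constraint.
(C) has a methyl-ester group (-C(=O)OCH3) but one neighbour of the carbonyl carbon is O, not C.
(D) has a methyl-ester group (-C(=O)OCH3) but one neighbour of the carbonyl carbon is O, not C.
So the answer is (B).

B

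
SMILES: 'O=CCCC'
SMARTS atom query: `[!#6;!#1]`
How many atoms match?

1

Check the 5 heavy atoms by environment: 4× C → no; 1× O → match.
That gives 1 matching atom.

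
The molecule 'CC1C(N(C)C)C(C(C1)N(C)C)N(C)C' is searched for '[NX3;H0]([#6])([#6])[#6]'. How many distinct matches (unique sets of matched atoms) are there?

3

[NX3;H0]([#6])([#6])[#6] is the SMARTS for a tertiary amine: a trivalent nitrogen with no H, bonded to three carbons.
The molecule carries 3 separate instances of a dimethylamino group (-N(CH3)2) meeting every constraint; each maps to a distinct set of atoms, giving 3 matches.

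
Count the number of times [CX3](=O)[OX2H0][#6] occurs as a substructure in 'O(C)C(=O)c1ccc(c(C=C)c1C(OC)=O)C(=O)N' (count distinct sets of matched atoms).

2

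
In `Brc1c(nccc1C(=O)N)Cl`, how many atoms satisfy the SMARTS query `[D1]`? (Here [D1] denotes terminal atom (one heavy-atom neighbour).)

4

The query [D1] means: atom with exactly one heavy-atom neighbour (degree 1).
Check the 11 heavy atoms by environment: 1× n (aromatic, D2) → no; 3× c (aromatic, D3) → no; 2× c (aromatic, D2) → no; 1× Cl (D1) → match; 1× Br (D1) → match; 1× C (D3) → no; 1× O (D1) → match; 1× N (D1) → match.
Summing the matching environments: 1 + 1 + 1 + 1 = 4 matching atoms.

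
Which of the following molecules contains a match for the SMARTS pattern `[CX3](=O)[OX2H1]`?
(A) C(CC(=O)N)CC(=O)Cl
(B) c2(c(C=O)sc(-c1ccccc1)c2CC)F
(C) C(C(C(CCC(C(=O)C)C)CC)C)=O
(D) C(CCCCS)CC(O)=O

D

[CX3](=O)[OX2H1] describes an sp2 carbon double-bonded to O and single-bonded to an -OH oxygen (a carboxylic acid).
(A) has a primary amide (-C(=O)NH2) but the carbonyl is bonded to N, not to an -OH oxygen.
(B) has an aldehyde (-CHO) but there is no singly-bonded oxygen on the carbonyl carbon.
(C) has an aldehyde (-CHO) but there is no singly-bonded oxygen on the carbonyl carbon.
(D) contains a carboxylic acid group (-C(=O)OH), which satisfies every atom and bond constraint.
So the answer is (D).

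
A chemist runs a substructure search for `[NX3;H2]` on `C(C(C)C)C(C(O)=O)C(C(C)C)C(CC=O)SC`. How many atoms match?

Check the 18 heavy atoms by environment: 2× C (H2, X4) → no; 5× C (H1, X4) → no; 1× C (H0, X3) → no; 2× O (H0, X1) → no; 1× O (H1, X2) → no; 1× S (H0, X2) → no; 5× C (H3, X4) → no; 1× C (H1, X3) → no.
No environment satisfies the query, so 0 matching atoms.

0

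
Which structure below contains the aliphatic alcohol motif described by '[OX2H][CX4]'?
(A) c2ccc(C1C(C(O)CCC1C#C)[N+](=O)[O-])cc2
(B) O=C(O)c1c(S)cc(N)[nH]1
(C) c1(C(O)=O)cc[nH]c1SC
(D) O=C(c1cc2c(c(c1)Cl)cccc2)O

A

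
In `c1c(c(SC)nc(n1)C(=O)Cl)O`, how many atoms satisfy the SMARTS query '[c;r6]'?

Check the 12 heavy atoms by environment: 2× n (aromatic, in 6-ring) → no; 4× c (aromatic, in 6-ring) → match; 1× S (acyclic) → no; 2× C (acyclic) → no; 2× O (acyclic) → no; 1× Cl (acyclic) → no.
That gives 4 matching atoms.

4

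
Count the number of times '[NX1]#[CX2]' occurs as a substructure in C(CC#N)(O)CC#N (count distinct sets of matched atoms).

[NX1]#[CX2] is the SMARTS for a nitrile: a nitrogen triple-bonded to a two-connected carbon.
The molecule carries 2 separate instances of a nitrile (-C#N) meeting every constraint; each maps to a distinct set of atoms, giving 2 matches.

2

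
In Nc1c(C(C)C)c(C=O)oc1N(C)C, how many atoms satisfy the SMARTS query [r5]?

5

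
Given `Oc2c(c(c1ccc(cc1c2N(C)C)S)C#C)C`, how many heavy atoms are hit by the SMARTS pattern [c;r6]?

10

Check the 18 heavy atoms by environment: 10× c (aromatic, in 6-ring) → match; 1× S (acyclic) → no; 1× O (acyclic) → no; 1× N (acyclic) → no; 5× C (acyclic) → no.
That gives 10 matching atoms.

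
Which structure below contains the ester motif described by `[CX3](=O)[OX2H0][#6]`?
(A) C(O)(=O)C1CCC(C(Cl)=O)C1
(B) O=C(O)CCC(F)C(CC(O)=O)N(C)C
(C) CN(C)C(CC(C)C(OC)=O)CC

[CX3](=O)[OX2H0][#6] describes a carbonyl carbon bonded to an oxygen that is itself bonded to carbon (no H on that O) (an ester).
(A) has a carboxylic acid group (-C(=O)OH) but the singly-bonded O carries H (OX2H1, not H0).
(B) has a carboxylic acid group (-C(=O)OH) but the singly-bonded O carries H (OX2H1, not H0).
(C) contains a methyl-ester group (-C(=O)OCH3), which satisfies every atom and bond constraint.
So the answer is (C).

C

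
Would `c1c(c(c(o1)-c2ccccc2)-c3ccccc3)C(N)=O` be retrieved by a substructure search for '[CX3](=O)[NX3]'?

The pattern [CX3](=O)[NX3] describes a carbonyl carbon bonded to a trivalent nitrogen — an amide.
The molecule carries a primary amide (-C(=O)NH2), whose atoms satisfy every constraint of the query, so the pattern matches.

Yes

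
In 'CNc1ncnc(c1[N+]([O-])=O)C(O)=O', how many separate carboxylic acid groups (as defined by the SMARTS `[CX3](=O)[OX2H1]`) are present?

1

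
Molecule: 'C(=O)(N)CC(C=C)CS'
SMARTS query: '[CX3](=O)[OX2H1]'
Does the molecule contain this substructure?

No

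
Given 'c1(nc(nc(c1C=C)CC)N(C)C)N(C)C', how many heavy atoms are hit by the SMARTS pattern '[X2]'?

The query [X2] means: any atom with exactly two total connections (bonds + H).
Check the 16 heavy atoms by environment: 2× n (aromatic, X2) → match; 4× c (aromatic, X3) → no; 2× C (X3) → no; 2× N (X3) → no; 6× C (X4) → no.
That gives 2 matching atoms.

2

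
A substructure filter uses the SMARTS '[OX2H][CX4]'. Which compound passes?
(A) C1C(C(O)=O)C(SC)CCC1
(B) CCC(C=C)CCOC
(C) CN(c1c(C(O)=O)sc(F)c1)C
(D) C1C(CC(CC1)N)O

D

[OX2H][CX4] describes a hydroxyl oxygen bound to an sp3 (X4) carbon (an aliphatic alcohol).
(A) has a carboxylic acid group (-C(=O)OH) but the -OH is on a CX3 carbonyl carbon, not a CX4 carbon.
(B) has a methoxy ether (-OCH3) but the oxygen has H0 (ether), not H1.
(C) has a carboxylic acid group (-C(=O)OH) but the -OH is on a CX3 carbonyl carbon, not a CX4 carbon.
(D) contains a hydroxyl group (-OH), which satisfies every atom and bond constraint.
So the answer is (D).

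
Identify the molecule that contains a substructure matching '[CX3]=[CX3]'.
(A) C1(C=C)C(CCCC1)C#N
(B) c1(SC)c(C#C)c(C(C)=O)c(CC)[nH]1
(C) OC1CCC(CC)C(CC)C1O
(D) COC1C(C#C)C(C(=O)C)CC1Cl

A

[CX3]=[CX3] describes a non-aromatic C=C double bond between two sp2 carbons (an alkene).
(A) contains a vinyl group (-CH=CH2), which satisfies every atom and bond constraint.
(B) has an ethynyl group (-C#CH) but the C-C bond is a triple bond, not a double bond.
(C) has an ethyl group (-CH2CH3) but its C-C bond is a single bond between CX4 carbons, not CX3=CX3.
(D) has an ethynyl group (-C#CH) but the C-C bond is a triple bond, not a double bond.
So the answer is (A).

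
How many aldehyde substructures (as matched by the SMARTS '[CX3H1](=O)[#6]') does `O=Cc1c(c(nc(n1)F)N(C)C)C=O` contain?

[CX3H1](=O)[#6] is the SMARTS for an aldehyde: an sp2 carbon with one H, double-bonded to O and single-bonded to carbon.
The molecule carries 2 separate instances of an aldehyde (-CHO) meeting every constraint; each maps to a distinct set of atoms, giving 2 matches.

2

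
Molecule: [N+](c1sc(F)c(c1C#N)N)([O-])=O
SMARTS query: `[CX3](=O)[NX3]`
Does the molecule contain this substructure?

No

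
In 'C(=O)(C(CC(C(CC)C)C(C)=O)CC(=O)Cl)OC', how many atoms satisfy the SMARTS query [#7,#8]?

4

Check the 18 heavy atoms by environment: 13× C → no; 4× O → match; 1× Cl → no.
That gives 4 matching atoms.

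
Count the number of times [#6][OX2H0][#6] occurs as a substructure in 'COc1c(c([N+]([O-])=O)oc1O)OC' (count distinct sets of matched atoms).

2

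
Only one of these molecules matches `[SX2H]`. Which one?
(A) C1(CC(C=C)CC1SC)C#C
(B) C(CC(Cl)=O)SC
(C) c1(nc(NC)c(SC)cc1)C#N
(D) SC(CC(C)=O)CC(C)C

D

[SX2H] describes an aliphatic sulfur with two connections, one being H (a thiol).
(A) has a methylthio ether (-SCH3) but the sulfur has H0 (bonded to two carbons), not H1.
(B) has a methylthio ether (-SCH3) but the sulfur has H0 (bonded to two carbons), not H1.
(C) has a methylthio ether (-SCH3) but the sulfur has H0 (bonded to two carbons), not H1.
(D) contains a thiol (-SH), which satisfies every atom and bond constraint.
So the answer is (D).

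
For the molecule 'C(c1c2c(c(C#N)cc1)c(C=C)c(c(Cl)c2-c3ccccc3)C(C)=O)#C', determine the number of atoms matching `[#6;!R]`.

Check the 26 heavy atoms by environment: 16× c (aromatic, in 6-ring) → no; 7× C (acyclic) → match; 1× N (acyclic) → no; 1× Cl (acyclic) → no; 1× O (acyclic) → no.
That gives 7 matching atoms.

7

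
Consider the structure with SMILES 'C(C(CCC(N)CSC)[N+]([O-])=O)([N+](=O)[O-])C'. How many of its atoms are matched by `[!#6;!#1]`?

The query [!#6;!#1] means: not carbon and not hydrogen — any heteroatom.
Check the 16 heavy atoms by environment: 8× C → no; 2× N (charge +1) → match; 2× O (charge -1) → match; 2× O → match; 1× N → match; 1× S → match.
Summing the matching environments: 2 + 2 + 2 + 1 + 1 = 8 matching atoms.

8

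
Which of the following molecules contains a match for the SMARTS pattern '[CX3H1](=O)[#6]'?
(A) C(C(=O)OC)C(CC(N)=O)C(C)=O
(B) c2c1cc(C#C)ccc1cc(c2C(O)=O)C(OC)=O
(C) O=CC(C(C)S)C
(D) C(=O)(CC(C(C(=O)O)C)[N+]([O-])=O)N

[CX3H1](=O)[#6] describes an sp2 carbon with one H, double-bonded to O and single-bonded to carbon (an aldehyde).
(A) has an acetyl/ketone group (-C(=O)CH3) but the carbonyl carbon has H0 (two carbon neighbours), not H1.
(B) has a carboxylic acid group (-C(=O)OH) but the carbonyl carbon has H0 and is bonded to O, not H1.
(C) contains an aldehyde (-CHO), which satisfies every atom and bond constraint.
(D) has a carboxylic acid group (-C(=O)OH) but the carbonyl carbon has H0 and is bonded to O, not H1.
So the answer is (C).

C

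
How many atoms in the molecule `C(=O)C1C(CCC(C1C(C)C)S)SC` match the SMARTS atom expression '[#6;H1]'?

6

The query [#6;H1] means: any carbon bearing exactly one hydrogen.
Check the 14 heavy atoms by environment: 6× C (H1) → match; 2× C (H2) → no; 3× C (H3) → no; 1× O (H0) → no; 1× S (H0) → no; 1× S (H1) → no.
That gives 6 matching atoms.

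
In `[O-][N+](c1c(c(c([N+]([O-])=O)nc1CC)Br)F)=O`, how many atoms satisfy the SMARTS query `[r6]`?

6

Check the 16 heavy atoms by environment: 1× n (aromatic, in 6-ring) → match; 5× c (aromatic, in 6-ring) → match; 1× Br (acyclic) → no; 2× C (acyclic) → no; 1× F (acyclic) → no; 2× N (charge +1, acyclic) → no; 2× O (charge -1, acyclic) → no; 2× O (acyclic) → no.
Summing the matching environments: 1 + 5 = 6 matching atoms.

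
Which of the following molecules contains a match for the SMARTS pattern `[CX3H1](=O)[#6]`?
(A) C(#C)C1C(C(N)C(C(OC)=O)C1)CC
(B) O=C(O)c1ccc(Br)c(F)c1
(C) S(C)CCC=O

C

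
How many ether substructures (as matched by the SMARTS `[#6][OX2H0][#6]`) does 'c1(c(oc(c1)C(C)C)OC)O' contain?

[#6][OX2H0][#6] is the SMARTS for an ether: an aliphatic oxygen bridging two carbons with no H on the oxygen.
Exactly one fragment in the molecule meets all constraints, giving 1 match.

1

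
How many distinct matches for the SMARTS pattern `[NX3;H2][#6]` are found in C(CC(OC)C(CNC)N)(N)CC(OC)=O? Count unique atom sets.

2

[NX3;H2][#6] is the SMARTS for a primary amine: a trivalent nitrogen with two H attached to carbon.
The molecule carries 2 separate instances of a primary amino group (-NH2) meeting every constraint; each maps to a distinct set of atoms, giving 2 matches.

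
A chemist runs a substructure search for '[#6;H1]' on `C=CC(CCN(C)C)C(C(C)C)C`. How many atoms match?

The query [#6;H1] means: any carbon bearing exactly one hydrogen.
Check the 13 heavy atoms by environment: 3× C (H2) → no; 4× C (H1) → match; 5× C (H3) → no; 1× N (H0) → no.
That gives 4 matching atoms.

4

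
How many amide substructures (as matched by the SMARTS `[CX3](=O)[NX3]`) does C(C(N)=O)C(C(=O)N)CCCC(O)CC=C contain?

2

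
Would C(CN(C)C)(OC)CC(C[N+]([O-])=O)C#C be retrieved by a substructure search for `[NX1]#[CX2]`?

No

The pattern [NX1]#[CX2] describes a nitrogen triple-bonded to a two-connected carbon — a nitrile.
The closest candidate here is a nitro group (-[N+](=O)[O-]), but there is no C#N triple bond. No other fragment satisfies the full query, so there is no match.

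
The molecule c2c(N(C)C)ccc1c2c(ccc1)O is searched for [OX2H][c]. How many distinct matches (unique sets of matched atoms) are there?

1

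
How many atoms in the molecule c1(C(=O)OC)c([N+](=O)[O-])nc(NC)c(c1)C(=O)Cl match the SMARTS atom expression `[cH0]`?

4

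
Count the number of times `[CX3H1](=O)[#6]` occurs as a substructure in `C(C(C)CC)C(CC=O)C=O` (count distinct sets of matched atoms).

[CX3H1](=O)[#6] is the SMARTS for an aldehyde: an sp2 carbon with one H, double-bonded to O and single-bonded to carbon.
The molecule carries 2 separate instances of an aldehyde (-CHO) meeting every constraint; each maps to a distinct set of atoms, giving 2 matches.

2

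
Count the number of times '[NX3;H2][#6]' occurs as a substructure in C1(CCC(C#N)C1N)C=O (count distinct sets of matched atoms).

[NX3;H2][#6] is the SMARTS for a primary amine: a trivalent nitrogen with two H attached to carbon.
Exactly one fragment in the molecule meets all constraints, giving 1 match.

1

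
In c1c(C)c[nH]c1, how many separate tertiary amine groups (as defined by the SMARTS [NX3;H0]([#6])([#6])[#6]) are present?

0

[NX3;H0]([#6])([#6])[#6] is the SMARTS for a tertiary amine: a trivalent nitrogen with no H, bonded to three carbons.
No fragment in the molecule satisfies every constraint, giving 0 matches.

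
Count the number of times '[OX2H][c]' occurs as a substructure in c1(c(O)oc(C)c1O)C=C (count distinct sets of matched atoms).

2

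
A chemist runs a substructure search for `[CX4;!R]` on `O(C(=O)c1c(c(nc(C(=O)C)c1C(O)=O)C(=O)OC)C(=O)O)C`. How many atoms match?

The query [CX4;!R] means: aliphatic carbon with four total connections, not in a ring.
Check the 23 heavy atoms by environment: 1× n (aromatic, X2, in 6-ring) → no; 5× c (aromatic, X3, in 6-ring) → no; 5× C (X3, acyclic) → no; 5× O (X1, acyclic) → no; 4× O (X2, acyclic) → no; 3× C (X4, acyclic) → match.
That gives 3 matching atoms.

3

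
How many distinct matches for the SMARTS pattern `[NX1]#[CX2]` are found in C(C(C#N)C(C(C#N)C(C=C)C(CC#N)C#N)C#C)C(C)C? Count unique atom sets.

[NX1]#[CX2] is the SMARTS for a nitrile: a nitrogen triple-bonded to a two-connected carbon.
The molecule carries 4 separate instances of a nitrile (-C#N) meeting every constraint; each maps to a distinct set of atoms, giving 4 matches.

4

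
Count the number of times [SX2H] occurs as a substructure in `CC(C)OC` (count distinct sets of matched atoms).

[SX2H] is the SMARTS for a thiol: an aliphatic sulfur with two connections, one being H.
No fragment in the molecule satisfies every constraint, giving 0 matches.

0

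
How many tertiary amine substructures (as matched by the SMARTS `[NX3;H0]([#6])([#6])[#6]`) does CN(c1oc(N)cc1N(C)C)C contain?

[NX3;H0]([#6])([#6])[#6] is the SMARTS for a tertiary amine: a trivalent nitrogen with no H, bonded to three carbons.
The molecule carries 2 separate instances of a dimethylamino group (-N(CH3)2) meeting every constraint; each maps to a distinct set of atoms, giving 2 matches.

2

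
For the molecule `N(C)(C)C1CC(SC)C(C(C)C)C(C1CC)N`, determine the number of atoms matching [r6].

The query [r6] means: r6 matches atoms in a six-membered ring.
Check the 17 heavy atoms by environment: 6× C (in 6-ring) → match; 8× C (acyclic) → no; 2× N (acyclic) → no; 1× S (acyclic) → no.
That gives 6 matching atoms.

6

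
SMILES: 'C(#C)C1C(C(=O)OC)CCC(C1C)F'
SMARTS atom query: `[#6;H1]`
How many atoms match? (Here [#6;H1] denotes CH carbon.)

5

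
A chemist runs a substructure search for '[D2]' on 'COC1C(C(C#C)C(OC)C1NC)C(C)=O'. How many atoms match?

The query [D2] means: atom with exactly two heavy-atom neighbours.
Check the 16 heavy atoms by environment: 6× C (D3) → no; 2× O (D2) → match; 5× C (D1) → no; 1× N (D2) → match; 1× C (D2) → match; 1× O (D1) → no.
Summing the matching environments: 2 + 1 + 1 = 4 matching atoms.

4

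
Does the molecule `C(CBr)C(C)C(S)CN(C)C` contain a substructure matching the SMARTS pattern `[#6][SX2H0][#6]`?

No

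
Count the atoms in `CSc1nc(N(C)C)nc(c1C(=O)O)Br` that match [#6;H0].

5

The query [#6;H0] means: any carbon with no attached hydrogen.
Check the 15 heavy atoms by environment: 2× n (aromatic, H0) → no; 4× c (aromatic, H0) → match; 1× N (H0) → no; 3× C (H3) → no; 1× Br (H0) → no; 1× C (H0) → match; 1× O (H0) → no; 1× O (H1) → no; 1× S (H0) → no.
Summing the matching environments: 4 + 1 = 5 matching atoms.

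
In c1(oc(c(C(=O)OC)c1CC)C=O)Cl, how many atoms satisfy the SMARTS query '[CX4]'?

The query [CX4] means: C with X4: aliphatic carbon with exactly 4 total connections (bonds + H).
Check the 14 heavy atoms by environment: 1× o (aromatic, X2) → no; 4× c (aromatic, X3) → no; 2× C (X3) → no; 2× O (X1) → no; 1× O (X2) → no; 3× C (X4) → match; 1× Cl (X1) → no.
That gives 3 matching atoms.

3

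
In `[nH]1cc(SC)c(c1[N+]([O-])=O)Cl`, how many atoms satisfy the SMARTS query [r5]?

5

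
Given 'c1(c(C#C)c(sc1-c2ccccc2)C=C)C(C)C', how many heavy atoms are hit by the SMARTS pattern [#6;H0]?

The query [#6;H0] means: any carbon with no attached hydrogen.
Check the 18 heavy atoms by environment: 1× s (aromatic, H0) → no; 5× c (aromatic, H0) → match; 5× c (aromatic, H1) → no; 3× C (H1) → no; 1× C (H2) → no; 2× C (H3) → no; 1× C (H0) → match.
Summing the matching environments: 5 + 1 = 6 matching atoms.

6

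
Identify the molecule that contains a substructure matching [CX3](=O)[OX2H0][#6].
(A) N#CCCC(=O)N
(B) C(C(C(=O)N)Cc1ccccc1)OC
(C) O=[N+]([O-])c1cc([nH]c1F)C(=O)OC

C

[CX3](=O)[OX2H0][#6] describes a carbonyl carbon bonded to an oxygen that is itself bonded to carbon (no H on that O) (an ester).
(A) has a primary amide (-C(=O)NH2) but the carbonyl is bonded to N, not to an O-C linkage.
(B) has a primary amide (-C(=O)NH2) but the carbonyl is bonded to N, not to an O-C linkage.
(C) contains a methyl-ester group (-C(=O)OCH3), which satisfies every atom and bond constraint.
So the answer is (C).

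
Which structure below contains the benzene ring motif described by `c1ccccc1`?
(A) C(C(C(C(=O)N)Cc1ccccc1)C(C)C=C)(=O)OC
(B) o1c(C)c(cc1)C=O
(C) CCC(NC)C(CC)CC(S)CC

c1ccccc1 describes six aromatic carbons in a ring (a benzene ring).
(A) contains a phenyl ring, which satisfies every atom and bond constraint.
(B) has a methyl group (-CH3) but no six-membered all-carbon aromatic ring is present.
(C) has a methyl group (-CH3) but no six-membered all-carbon aromatic ring is present.
So the answer is (A).

A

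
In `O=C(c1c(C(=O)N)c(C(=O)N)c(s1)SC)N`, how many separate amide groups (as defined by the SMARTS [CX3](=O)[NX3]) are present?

3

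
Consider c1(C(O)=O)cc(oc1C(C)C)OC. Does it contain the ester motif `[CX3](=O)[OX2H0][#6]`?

No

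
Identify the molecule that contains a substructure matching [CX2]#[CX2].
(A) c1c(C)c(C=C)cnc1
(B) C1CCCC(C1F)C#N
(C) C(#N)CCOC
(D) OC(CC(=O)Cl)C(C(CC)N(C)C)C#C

D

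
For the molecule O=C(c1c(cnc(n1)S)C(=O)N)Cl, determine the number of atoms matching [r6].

The query [r6] means: r6 matches atoms in a six-membered ring.
Check the 13 heavy atoms by environment: 2× n (aromatic, in 6-ring) → match; 4× c (aromatic, in 6-ring) → match; 2× C (acyclic) → no; 2× O (acyclic) → no; 1× N (acyclic) → no; 1× Cl (acyclic) → no; 1× S (acyclic) → no.
Summing the matching environments: 2 + 4 = 6 matching atoms.

6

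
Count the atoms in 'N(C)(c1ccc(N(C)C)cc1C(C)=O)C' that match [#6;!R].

The query [#6;!R] means: carbon not in any ring.
Check the 15 heavy atoms by environment: 6× c (aromatic, in 6-ring) → no; 6× C (acyclic) → match; 1× O (acyclic) → no; 2× N (acyclic) → no.
That gives 6 matching atoms.

6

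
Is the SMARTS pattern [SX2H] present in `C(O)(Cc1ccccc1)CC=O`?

The pattern [SX2H] describes an aliphatic sulfur with two connections, one being H — a thiol.
The closest candidate here is a hydroxyl group (-OH), but it is an -OH, not an -SH. No other fragment satisfies the full query, so there is no match.

No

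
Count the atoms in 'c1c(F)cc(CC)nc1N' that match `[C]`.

2

The query [C] means: uppercase C matches aliphatic (non-aromatic) carbon only.
Check the 10 heavy atoms by environment: 1× n (aromatic) → no; 5× c (aromatic) → no; 1× F → no; 1× N → no; 2× C → match.
That gives 2 matching atoms.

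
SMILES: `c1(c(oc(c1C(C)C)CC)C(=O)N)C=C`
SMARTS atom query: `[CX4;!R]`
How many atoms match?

5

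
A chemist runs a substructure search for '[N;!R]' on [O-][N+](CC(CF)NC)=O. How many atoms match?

2

The query [N;!R] means: aliphatic nitrogen not in a ring.
Check the 9 heavy atoms by environment: 4× C (acyclic) → no; 1× N (charge +1, acyclic) → match; 1× O (charge -1, acyclic) → no; 1× O (acyclic) → no; 1× F (acyclic) → no; 1× N (acyclic) → match.
Summing the matching environments: 1 + 1 = 2 matching atoms.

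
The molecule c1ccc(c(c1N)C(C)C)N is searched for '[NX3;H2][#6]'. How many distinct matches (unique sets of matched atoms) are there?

2

[NX3;H2][#6] is the SMARTS for a primary amine: a trivalent nitrogen with two H attached to carbon.
The molecule carries 2 separate instances of a primary amino group (-NH2) meeting every constraint; each maps to a distinct set of atoms, giving 2 matches.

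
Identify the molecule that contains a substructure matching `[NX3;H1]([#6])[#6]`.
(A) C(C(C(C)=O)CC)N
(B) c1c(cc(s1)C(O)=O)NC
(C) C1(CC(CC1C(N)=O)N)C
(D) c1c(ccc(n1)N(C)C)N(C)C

[NX3;H1]([#6])[#6] describes a trivalent nitrogen with one H, bonded to two carbons (a secondary amine).
(A) has a primary amino group (-NH2) but the nitrogen has H2 and only one carbon neighbour.
(B) contains an N-methylamino group (-NHCH3), which satisfies every atom and bond constraint.
(C) has a primary amide (-C(=O)NH2) but the -C(=O)NH2 nitrogen has H2, not H1.
(D) has a dimethylamino group (-N(CH3)2) but the nitrogen has H0, not H1.
So the answer is (B).

B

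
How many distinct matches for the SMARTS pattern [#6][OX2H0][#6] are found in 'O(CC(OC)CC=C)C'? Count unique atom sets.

[#6][OX2H0][#6] is the SMARTS for an ether: an aliphatic oxygen bridging two carbons with no H on the oxygen.
The molecule carries 2 separate instances of a methoxy ether (-OCH3) meeting every constraint; each maps to a distinct set of atoms, giving 2 matches.

2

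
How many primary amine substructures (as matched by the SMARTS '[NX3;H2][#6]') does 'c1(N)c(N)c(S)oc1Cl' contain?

2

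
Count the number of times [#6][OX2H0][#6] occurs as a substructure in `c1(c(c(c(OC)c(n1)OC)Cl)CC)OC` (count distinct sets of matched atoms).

3

[#6][OX2H0][#6] is the SMARTS for an ether: an aliphatic oxygen bridging two carbons with no H on the oxygen.
The molecule carries 3 separate instances of a methoxy ether (-OCH3) meeting every constraint; each maps to a distinct set of atoms, giving 3 matches.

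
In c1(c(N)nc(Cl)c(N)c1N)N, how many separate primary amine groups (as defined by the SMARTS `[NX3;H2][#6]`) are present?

4

[NX3;H2][#6] is the SMARTS for a primary amine: a trivalent nitrogen with two H attached to carbon.
The molecule carries 4 separate instances of a primary amino group (-NH2) meeting every constraint; each maps to a distinct set of atoms, giving 4 matches.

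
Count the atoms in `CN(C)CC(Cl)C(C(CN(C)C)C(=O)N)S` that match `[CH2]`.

The query [CH2] means: aliphatic carbon with exactly two hydrogens.
Check the 16 heavy atoms by environment: 2× C (H2) → match; 3× C (H1) → no; 2× N (H0) → no; 4× C (H3) → no; 1× S (H1) → no; 1× Cl (H0) → no; 1× C (H0) → no; 1× O (H0) → no; 1× N (H2) → no.
That gives 2 matching atoms.

2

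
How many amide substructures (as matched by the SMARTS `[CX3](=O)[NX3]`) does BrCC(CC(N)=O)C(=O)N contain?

2

[CX3](=O)[NX3] is the SMARTS for an amide: a carbonyl carbon bonded to a trivalent nitrogen.
The molecule carries 2 separate instances of a primary amide (-C(=O)NH2) meeting every constraint; each maps to a distinct set of atoms, giving 2 matches.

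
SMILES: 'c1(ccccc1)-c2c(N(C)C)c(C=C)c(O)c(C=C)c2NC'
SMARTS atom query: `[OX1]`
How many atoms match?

0

The query [OX1] means: aliphatic oxygen with one total connection — typically a carbonyl =O or an oxide.
Check the 22 heavy atoms by environment: 12× c (aromatic, X3) → no; 4× C (X3) → no; 2× N (X3) → no; 3× C (X4) → no; 1× O (X2) → no.
No environment satisfies the query, so 0 matching atoms.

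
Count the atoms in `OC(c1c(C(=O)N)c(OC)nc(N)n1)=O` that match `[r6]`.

The query [r6] means: r6 matches atoms in a six-membered ring.
Check the 15 heavy atoms by environment: 2× n (aromatic, in 6-ring) → match; 4× c (aromatic, in 6-ring) → match; 3× C (acyclic) → no; 4× O (acyclic) → no; 2× N (acyclic) → no.
Summing the matching environments: 2 + 4 = 6 matching atoms.

6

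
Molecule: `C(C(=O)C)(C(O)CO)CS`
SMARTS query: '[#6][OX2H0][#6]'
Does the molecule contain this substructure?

No

The pattern [#6][OX2H0][#6] describes an aliphatic oxygen bridging two carbons with no H on the oxygen — an ether.
The closest candidate here is a hydroxyl group (-OH), but the oxygen has H1, not H0 bridging two carbons. No other fragment satisfies the full query, so there is no match.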